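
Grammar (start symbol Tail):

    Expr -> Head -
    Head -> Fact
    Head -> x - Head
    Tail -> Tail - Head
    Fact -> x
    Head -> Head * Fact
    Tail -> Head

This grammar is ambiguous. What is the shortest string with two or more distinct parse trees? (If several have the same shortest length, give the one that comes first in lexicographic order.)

length 1: no string has ≥2 trees
length 3: x - x has 2 parse trees

Two derivations of x - x:
  Tail ⇒ Tail - Head ⇒ Head - Head ⇒ Fact - Head ⇒ x - Head ⇒ x - Fact ⇒ x - x
  Tail ⇒ Head ⇒ x - Head ⇒ x - Fact ⇒ x - x

x - x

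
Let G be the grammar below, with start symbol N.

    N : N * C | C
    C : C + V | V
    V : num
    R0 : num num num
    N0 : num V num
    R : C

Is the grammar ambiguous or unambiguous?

Unambiguous

Only N, C, V are reachable from N; ignoring the rest: The grammar is stratified — N handles '*' (left-recursive), C handles '+', V atoms. Each operator has a fixed associativity and precedence level, so every string has one parse.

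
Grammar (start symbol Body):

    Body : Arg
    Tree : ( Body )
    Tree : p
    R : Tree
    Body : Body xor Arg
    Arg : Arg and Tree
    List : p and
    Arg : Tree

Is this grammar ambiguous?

(R, List are unreachable from Body, so their rules don't affect L(Body).) The grammar is stratified — Body handles 'xor' (left-recursive), Arg handles 'and', Tree atoms. Each operator has a fixed associativity and precedence level, so every string has one parse.

Unambiguous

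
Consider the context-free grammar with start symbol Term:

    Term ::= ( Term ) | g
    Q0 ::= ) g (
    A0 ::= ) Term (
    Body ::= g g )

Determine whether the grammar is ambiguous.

Only Term is reachable from Term; ignoring the rest: Each string is a nest of matched brackets around a single atom. An opening bracket forces the recursive rule; an atom forces the base rule.

Unambiguous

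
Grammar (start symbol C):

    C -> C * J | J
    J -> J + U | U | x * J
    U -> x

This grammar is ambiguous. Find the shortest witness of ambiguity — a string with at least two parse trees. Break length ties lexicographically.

x * x

length 1: no string has ≥2 trees
length 3: x * x has 2 parse trees

Two derivations of x * x:
  C ⇒ C * J ⇒ J * J ⇒ U * J ⇒ x * J ⇒ x * U ⇒ x * x
  C ⇒ J ⇒ x * J ⇒ x * U ⇒ x * x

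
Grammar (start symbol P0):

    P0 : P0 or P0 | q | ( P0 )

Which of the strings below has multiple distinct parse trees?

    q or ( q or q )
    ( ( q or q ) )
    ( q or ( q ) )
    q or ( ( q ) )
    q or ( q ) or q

q or ( q ) or q

q or ( q or q ): 1 tree
( ( q or q ) ): 1 tree
( q or ( q ) ): 1 tree
q or ( ( q ) ): 1 tree
q or ( q ) or q: 2 trees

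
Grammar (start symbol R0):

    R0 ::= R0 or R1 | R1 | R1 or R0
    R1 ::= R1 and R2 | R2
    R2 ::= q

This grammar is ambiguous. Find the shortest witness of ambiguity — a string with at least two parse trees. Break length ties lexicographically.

length 1: no string has ≥2 trees
length 3: q or q has 2 parse trees

Two derivations of q or q:
  R0 ⇒ R0 or R1 ⇒ R1 or R1 ⇒ R2 or R1 ⇒ q or R1 ⇒ q or R2 ⇒ q or q
  R0 ⇒ R1 or R0 ⇒ R2 or R0 ⇒ q or R0 ⇒ q or R1 ⇒ q or R2 ⇒ q or q

q or q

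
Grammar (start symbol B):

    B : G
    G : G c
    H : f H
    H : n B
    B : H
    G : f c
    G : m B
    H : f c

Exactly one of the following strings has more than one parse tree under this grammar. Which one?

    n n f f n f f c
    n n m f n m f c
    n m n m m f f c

n n f f n f f c: 1 tree
n n m f n m f c: 2 trees
n m n m m f f c: 1 tree

n n m f n m f c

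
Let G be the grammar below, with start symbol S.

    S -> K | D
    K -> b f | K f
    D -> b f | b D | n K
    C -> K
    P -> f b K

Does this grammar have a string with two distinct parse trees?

Ambiguous

Witness: b f

Derivation 1: S ⇒ K ⇒ b f
Derivation 2: S ⇒ D ⇒ b f

Two distinct leftmost derivations for the same string.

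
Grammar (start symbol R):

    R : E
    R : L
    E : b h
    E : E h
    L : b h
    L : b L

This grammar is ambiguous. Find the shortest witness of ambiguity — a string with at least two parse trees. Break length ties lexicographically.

b h

length 2: b h has 2 parse trees

Two derivations of b h:
  R ⇒ E ⇒ b h
  R ⇒ L ⇒ b h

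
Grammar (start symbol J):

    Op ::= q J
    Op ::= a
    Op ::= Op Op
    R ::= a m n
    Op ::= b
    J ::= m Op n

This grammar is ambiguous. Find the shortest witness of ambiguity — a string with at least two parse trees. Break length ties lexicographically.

m a a a n

length 3: no string has ≥2 trees
length 4: no string has ≥2 trees
length 5: m a a a n has 2 parse trees

Two derivations of m a a a n:
  J ⇒ m Op n ⇒ m Op Op n ⇒ m a Op n ⇒ m a Op Op n ⇒ m a a Op n ⇒ m a a a n
  J ⇒ m Op n ⇒ m Op Op n ⇒ m Op Op Op n ⇒ m a Op Op n ⇒ m a a Op n ⇒ m a a a n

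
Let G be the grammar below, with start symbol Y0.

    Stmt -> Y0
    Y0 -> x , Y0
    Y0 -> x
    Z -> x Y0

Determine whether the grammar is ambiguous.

Unambiguous

Only Y0 is reachable from Y0; ignoring the rest: The reachable grammar is A → atom sep A | atom. Each atom is followed by either the separator (recurse) or end-of-string (stop) — no choice point.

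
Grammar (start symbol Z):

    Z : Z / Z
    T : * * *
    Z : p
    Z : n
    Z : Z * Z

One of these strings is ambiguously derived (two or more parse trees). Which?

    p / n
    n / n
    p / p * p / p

p / n: 1 tree
n / n: 1 tree
p / p * p / p: 5 trees

p / p * p / p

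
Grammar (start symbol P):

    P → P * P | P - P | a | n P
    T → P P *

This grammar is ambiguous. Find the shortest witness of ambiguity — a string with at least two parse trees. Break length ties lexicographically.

length 1: no string has ≥2 trees
length 2: no string has ≥2 trees
length 3: no string has ≥2 trees
length 4: n a * a has 2 parse trees

Two derivations of n a * a:
  P ⇒ P * P ⇒ n P * P ⇒ n a * P ⇒ n a * a
  P ⇒ n P ⇒ n P * P ⇒ n a * P ⇒ n a * a

n a * a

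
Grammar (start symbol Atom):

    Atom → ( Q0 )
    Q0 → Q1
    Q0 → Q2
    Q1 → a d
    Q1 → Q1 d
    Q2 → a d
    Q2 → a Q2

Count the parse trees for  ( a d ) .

Parse trees for ( a d ):
  [Atom ( [Q0 [Q1 a d]] )]
  [Atom ( [Q0 [Q2 a d]] )]

2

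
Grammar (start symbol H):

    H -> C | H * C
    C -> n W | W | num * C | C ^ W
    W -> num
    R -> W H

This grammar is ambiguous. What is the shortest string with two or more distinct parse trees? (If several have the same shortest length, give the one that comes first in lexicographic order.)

length 1: no string has ≥2 trees
length 2: no string has ≥2 trees
length 3: num * num has 2 parse trees

Two derivations of num * num:
  H ⇒ C ⇒ num * C ⇒ num * W ⇒ num * num
  H ⇒ H * C ⇒ C * C ⇒ W * C ⇒ num * C ⇒ num * W ⇒ num * num

num * num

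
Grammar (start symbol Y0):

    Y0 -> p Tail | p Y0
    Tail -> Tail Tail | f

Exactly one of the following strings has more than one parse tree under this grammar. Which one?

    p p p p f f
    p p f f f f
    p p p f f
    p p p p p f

p p f f f f

p p p p f f: 1 tree
p p f f f f: 5 trees
p p p f f: 1 tree
p p p p p f: 1 tree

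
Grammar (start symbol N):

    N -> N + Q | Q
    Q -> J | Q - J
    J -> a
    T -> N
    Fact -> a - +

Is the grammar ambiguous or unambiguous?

Unambiguous

Only N, Q, J are reachable from N; ignoring the rest: N → N + Q | Q  ;  Q → Q - J | J  — a left-associative chain with J at the bottom. Each string factors uniquely by precedence.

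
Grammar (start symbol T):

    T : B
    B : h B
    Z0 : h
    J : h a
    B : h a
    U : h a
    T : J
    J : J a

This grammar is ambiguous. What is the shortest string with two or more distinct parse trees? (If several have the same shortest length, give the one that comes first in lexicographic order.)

h a

length 2: h a has 2 parse trees

Two derivations of h a:
  T ⇒ B ⇒ h a
  T ⇒ J ⇒ h a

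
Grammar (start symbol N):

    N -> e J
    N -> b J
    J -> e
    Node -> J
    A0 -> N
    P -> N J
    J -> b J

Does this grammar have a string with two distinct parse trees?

Unambiguous

Only N, J are reachable from N; ignoring the rest: The reachable rules are right-linear with at most one rule per (nonterminal, next-terminal) pair. Each input token forces the next rule, so parsing is deterministic.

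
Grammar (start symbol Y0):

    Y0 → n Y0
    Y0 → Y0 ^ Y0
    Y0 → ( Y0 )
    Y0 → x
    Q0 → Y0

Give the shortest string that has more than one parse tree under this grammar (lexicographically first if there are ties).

n x ^ x

length 1: no string has ≥2 trees
length 2: no string has ≥2 trees
length 3: no string has ≥2 trees
length 4: n x ^ x has 2 parse trees

Two derivations of n x ^ x:
  Y0 ⇒ n Y0 ⇒ n Y0 ^ Y0 ⇒ n x ^ Y0 ⇒ n x ^ x
  Y0 ⇒ Y0 ^ Y0 ⇒ n Y0 ^ Y0 ⇒ n x ^ Y0 ⇒ n x ^ x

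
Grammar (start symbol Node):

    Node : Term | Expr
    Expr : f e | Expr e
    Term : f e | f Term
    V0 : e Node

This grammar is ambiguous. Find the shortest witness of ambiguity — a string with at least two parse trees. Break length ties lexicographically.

length 2: f e has 2 parse trees

Two derivations of f e:
  Node ⇒ Term ⇒ f e
  Node ⇒ Expr ⇒ f e

f e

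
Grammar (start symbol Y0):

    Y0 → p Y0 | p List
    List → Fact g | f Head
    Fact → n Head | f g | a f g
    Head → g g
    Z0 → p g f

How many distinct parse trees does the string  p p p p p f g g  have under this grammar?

Parse trees for p p p p p f g g:
  [Y0 p [Y0 p [Y0 p [Y0 p [Y0 p [List [Fact f g] g]]]]]]
  [Y0 p [Y0 p [Y0 p [Y0 p [Y0 p [List f [Head g g]]]]]]]

2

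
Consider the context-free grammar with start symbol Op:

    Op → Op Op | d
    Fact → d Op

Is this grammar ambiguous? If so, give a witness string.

Witness: d d d

Derivation 1: Op ⇒ Op Op ⇒ Op Op Op ⇒ d Op Op ⇒ d d Op ⇒ d d d
Derivation 2: Op ⇒ Op Op ⇒ d Op ⇒ d Op Op ⇒ d d Op ⇒ d d d

Two distinct leftmost derivations for the same string.

Ambiguous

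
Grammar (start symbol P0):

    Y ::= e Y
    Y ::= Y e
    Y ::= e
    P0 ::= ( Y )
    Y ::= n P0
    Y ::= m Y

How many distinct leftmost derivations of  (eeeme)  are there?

1

Parse trees for (eeeme):
  [P0 ( [Y e [Y e [Y e [Y m [Y e]]]]] )]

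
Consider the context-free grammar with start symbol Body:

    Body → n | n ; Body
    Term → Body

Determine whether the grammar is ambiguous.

Only Body is reachable from Body; ignoring the rest: The reachable grammar is A → atom sep A | atom. Each atom is followed by either the separator (recurse) or end-of-string (stop) — no choice point.

Unambiguous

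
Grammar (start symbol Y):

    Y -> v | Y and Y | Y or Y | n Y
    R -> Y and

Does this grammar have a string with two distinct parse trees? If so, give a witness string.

Witness: n v and v

Derivation 1: Y ⇒ Y and Y ⇒ n Y and Y ⇒ n v and Y ⇒ n v and v
Derivation 2: Y ⇒ n Y ⇒ n Y and Y ⇒ n v and Y ⇒ n v and v

Two distinct leftmost derivations for the same string.

Ambiguous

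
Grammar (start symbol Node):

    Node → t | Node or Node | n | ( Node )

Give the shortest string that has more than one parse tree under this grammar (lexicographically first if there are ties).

n or n or n

length 1: no string has ≥2 trees
length 3: no string has ≥2 trees
length 5: n or n or n has 2 parse trees

Two derivations of n or n or n:
  Node ⇒ Node or Node ⇒ Node or Node or Node ⇒ n or Node or Node ⇒ n or n or Node ⇒ n or n or n
  Node ⇒ Node or Node ⇒ n or Node ⇒ n or Node or Node ⇒ n or n or Node ⇒ n or n or n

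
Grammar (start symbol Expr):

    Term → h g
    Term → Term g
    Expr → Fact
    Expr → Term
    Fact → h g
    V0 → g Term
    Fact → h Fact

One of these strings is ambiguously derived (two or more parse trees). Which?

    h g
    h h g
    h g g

h g: 2 trees
h h g: 1 tree
h g g: 1 tree

h g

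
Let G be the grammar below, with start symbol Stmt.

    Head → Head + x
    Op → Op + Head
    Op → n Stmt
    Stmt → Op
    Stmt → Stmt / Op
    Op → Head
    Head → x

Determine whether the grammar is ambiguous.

Ambiguous

Witness: x + x

Derivation 1: Stmt ⇒ Op ⇒ Op + Head ⇒ Head + Head ⇒ x + Head ⇒ x + x
Derivation 2: Stmt ⇒ Op ⇒ Head ⇒ Head + x ⇒ x + x

Two distinct leftmost derivations for the same string.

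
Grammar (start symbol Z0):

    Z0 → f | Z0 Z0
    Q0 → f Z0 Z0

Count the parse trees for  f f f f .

Parse trees for f f f f:
  [Z0 [Z0 f] [Z0 [Z0 f] [Z0 [Z0 f] [Z0 f]]]]
  [Z0 [Z0 f] [Z0 [Z0 [Z0 f] [Z0 f]] [Z0 f]]]
  [Z0 [Z0 [Z0 f] [Z0 f]] [Z0 [Z0 f] [Z0 f]]]
  [Z0 [Z0 [Z0 f] [Z0 [Z0 f] [Z0 f]]] [Z0 f]]
  [Z0 [Z0 [Z0 [Z0 f] [Z0 f]] [Z0 f]] [Z0 f]]

5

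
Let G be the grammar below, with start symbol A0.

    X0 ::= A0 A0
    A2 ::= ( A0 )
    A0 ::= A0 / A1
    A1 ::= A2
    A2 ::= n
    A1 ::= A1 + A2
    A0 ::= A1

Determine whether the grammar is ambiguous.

Unambiguous

(X0 is unreachable from A0, so its rules don't affect L(A0).) A0 → A0 / A1 | A1  ;  A1 → A1 + A2 | A2  — a left-associative chain with A2 at the bottom. Each string factors uniquely by precedence.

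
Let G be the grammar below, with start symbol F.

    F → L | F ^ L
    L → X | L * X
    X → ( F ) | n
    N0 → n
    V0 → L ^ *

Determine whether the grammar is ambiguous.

(N0, V0 are unreachable from F, so their rules don't affect L(F).) The grammar is stratified — F handles '^' (left-recursive), L handles '*', X atoms. Each operator has a fixed associativity and precedence level, so every string has one parse.

Unambiguous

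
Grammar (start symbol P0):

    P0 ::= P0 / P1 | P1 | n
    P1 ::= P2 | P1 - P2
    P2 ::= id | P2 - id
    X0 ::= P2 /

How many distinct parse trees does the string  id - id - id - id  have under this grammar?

8

Parse trees for id - id - id - id:
  [P0 [P1 [P2 [P2 [P2 [P2 id] - id] - id] - id]]]
  [P0 [P1 [P1 [P2 id]] - [P2 [P2 [P2 id] - id] - id]]]
  [P0 [P1 [P1 [P2 [P2 id] - id]] - [P2 [P2 id] - id]]]
  [P0 [P1 [P1 [P1 [P2 id]] - [P2 id]] - [P2 [P2 id] - id]]]
  [P0 [P1 [P1 [P2 [P2 [P2 id] - id] - id]] - [P2 id]]]
  [P0 [P1 [P1 [P1 [P2 id]] - [P2 [P2 id] - id]] - [P2 id]]]
  [P0 [P1 [P1 [P1 [P2 [P2 id] - id]] - [P2 id]] - [P2 id]]]
  [P0 [P1 [P1 [P1 [P1 [P2 id]] - [P2 id]] - [P2 id]] - [P2 id]]]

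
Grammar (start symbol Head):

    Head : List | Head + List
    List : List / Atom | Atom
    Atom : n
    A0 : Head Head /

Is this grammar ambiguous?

Unambiguous

Only Head, List, Atom are reachable from Head; ignoring the rest: This is a standard precedence ladder (Head over List over Atom), with each level left-recursive on its own operator ('+' at Head, '/' at List). That structure is LR(1), hence unambiguous.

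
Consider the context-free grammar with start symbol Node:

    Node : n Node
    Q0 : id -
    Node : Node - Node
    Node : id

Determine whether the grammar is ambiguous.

Ambiguous

Witness: n id - id

Derivation 1: Node ⇒ n Node ⇒ n Node - Node ⇒ n id - Node ⇒ n id - id
Derivation 2: Node ⇒ Node - Node ⇒ n Node - Node ⇒ n id - Node ⇒ n id - id

Two distinct leftmost derivations for the same string.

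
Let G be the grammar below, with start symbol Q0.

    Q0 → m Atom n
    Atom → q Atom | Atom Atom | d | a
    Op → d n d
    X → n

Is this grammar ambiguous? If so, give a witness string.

Witness: m a a a n

Derivation 1: Q0 ⇒ m Atom n ⇒ m Atom Atom n ⇒ m Atom Atom Atom n ⇒ m a Atom Atom n ⇒ m a a Atom n ⇒ m a a a n
Derivation 2: Q0 ⇒ m Atom n ⇒ m Atom Atom n ⇒ m a Atom n ⇒ m a Atom Atom n ⇒ m a a Atom n ⇒ m a a a n

Two distinct leftmost derivations for the same string.

Ambiguous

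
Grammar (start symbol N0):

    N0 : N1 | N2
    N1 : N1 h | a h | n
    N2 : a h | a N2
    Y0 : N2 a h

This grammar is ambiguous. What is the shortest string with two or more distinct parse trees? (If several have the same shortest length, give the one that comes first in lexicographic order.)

a h

length 1: no string has ≥2 trees
length 2: a h has 2 parse trees

Two derivations of a h:
  N0 ⇒ N1 ⇒ a h
  N0 ⇒ N2 ⇒ a h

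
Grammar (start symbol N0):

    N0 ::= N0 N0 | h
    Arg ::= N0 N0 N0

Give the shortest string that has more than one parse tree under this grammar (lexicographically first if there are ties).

length 1: no string has ≥2 trees
length 2: no string has ≥2 trees
length 3: h h h has 2 parse trees

Two derivations of h h h:
  N0 ⇒ N0 N0 ⇒ N0 N0 N0 ⇒ h N0 N0 ⇒ h h N0 ⇒ h h h
  N0 ⇒ N0 N0 ⇒ h N0 ⇒ h N0 N0 ⇒ h h N0 ⇒ h h h

h h h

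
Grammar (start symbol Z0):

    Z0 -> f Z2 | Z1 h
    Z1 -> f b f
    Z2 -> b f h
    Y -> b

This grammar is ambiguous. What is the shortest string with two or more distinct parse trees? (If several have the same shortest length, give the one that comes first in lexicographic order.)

length 4: f b f h has 2 parse trees

Two derivations of f b f h:
  Z0 ⇒ f Z2 ⇒ f b f h
  Z0 ⇒ Z1 h ⇒ f b f h

f b f h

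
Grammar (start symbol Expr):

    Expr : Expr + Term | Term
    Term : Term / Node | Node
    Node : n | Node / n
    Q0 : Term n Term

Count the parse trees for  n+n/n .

Parse trees for n+n/n:
  [Expr [Expr [Term [Node n]]] + [Term [Term [Node n]] / [Node n]]]
  [Expr [Expr [Term [Node n]]] + [Term [Node [Node n] / n]]]

2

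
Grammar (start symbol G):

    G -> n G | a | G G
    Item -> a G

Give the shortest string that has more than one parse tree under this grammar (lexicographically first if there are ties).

length 1: no string has ≥2 trees
length 2: no string has ≥2 trees
length 3: a a a has 2 parse trees

Two derivations of a a a:
  G ⇒ G G ⇒ a G ⇒ a G G ⇒ a a G ⇒ a a a
  G ⇒ G G ⇒ G G G ⇒ a G G ⇒ a a G ⇒ a a a

a a a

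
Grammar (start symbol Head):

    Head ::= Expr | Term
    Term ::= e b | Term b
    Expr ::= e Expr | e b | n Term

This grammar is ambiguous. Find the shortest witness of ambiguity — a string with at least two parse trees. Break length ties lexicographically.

e b

length 2: e b has 2 parse trees

Two derivations of e b:
  Head ⇒ Expr ⇒ e b
  Head ⇒ Term ⇒ e b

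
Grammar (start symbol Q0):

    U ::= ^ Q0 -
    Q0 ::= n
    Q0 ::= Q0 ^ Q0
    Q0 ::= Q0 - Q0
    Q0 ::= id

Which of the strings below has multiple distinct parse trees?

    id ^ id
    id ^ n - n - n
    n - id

id ^ id: 1 tree
id ^ n - n - n: 5 trees
n - id: 1 tree

id ^ n - n - n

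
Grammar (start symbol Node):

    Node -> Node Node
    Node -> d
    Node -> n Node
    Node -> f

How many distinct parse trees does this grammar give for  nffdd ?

14

Parse trees for nffdd (showing first 6 of 14):
  [Node [Node n [Node f]] [Node [Node f] [Node [Node d] [Node d]]]]
  [Node [Node n [Node f]] [Node [Node [Node f] [Node d]] [Node d]]]
  [Node [Node [Node n [Node f]] [Node f]] [Node [Node d] [Node d]]]
  [Node [Node n [Node [Node f] [Node f]]] [Node [Node d] [Node d]]]
  [Node [Node [Node n [Node f]] [Node [Node f] [Node d]]] [Node d]]
  [Node [Node [Node [Node n [Node f]] [Node f]] [Node d]] [Node d]]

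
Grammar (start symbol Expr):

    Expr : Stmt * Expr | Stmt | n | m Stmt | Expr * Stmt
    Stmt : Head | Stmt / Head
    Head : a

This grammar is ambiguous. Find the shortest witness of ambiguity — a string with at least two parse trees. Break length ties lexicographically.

a * a

length 1: no string has ≥2 trees
length 2: no string has ≥2 trees
length 3: a * a has 2 parse trees

Two derivations of a * a:
  Expr ⇒ Stmt * Expr ⇒ Head * Expr ⇒ a * Expr ⇒ a * Stmt ⇒ a * Head ⇒ a * a
  Expr ⇒ Expr * Stmt ⇒ Stmt * Stmt ⇒ Head * Stmt ⇒ a * Stmt ⇒ a * Head ⇒ a * a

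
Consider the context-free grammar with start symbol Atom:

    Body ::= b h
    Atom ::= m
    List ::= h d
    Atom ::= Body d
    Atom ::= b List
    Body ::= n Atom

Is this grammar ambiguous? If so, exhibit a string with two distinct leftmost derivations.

Ambiguous

Witness: b h d

Derivation 1: Atom ⇒ Body d ⇒ b h d
Derivation 2: Atom ⇒ b List ⇒ b h d

Two distinct leftmost derivations for the same string.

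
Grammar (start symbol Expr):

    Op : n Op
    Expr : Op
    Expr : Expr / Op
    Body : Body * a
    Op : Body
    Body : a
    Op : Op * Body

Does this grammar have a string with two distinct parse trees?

Ambiguous

Witness: a * a

Derivation 1: Expr ⇒ Op ⇒ Body ⇒ Body * a ⇒ a * a
Derivation 2: Expr ⇒ Op ⇒ Op * Body ⇒ Body * Body ⇒ a * Body ⇒ a * a

Two distinct leftmost derivations for the same string.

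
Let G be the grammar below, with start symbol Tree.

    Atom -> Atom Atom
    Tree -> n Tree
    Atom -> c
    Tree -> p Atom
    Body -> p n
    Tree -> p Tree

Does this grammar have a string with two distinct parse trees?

Ambiguous

Witness: p c c c

Derivation 1: Tree ⇒ p Atom ⇒ p Atom Atom ⇒ p Atom Atom Atom ⇒ p c Atom Atom ⇒ p c c Atom ⇒ p c c c
Derivation 2: Tree ⇒ p Atom ⇒ p Atom Atom ⇒ p c Atom ⇒ p c Atom Atom ⇒ p c c Atom ⇒ p c c c

Two distinct leftmost derivations for the same string.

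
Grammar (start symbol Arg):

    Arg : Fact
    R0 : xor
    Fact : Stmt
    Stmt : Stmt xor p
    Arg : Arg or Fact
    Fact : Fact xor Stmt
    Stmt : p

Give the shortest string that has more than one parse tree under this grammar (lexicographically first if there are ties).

length 1: no string has ≥2 trees
length 3: p xor p has 2 parse trees

Two derivations of p xor p:
  Arg ⇒ Fact ⇒ Stmt ⇒ Stmt xor p ⇒ p xor p
  Arg ⇒ Fact ⇒ Fact xor Stmt ⇒ Stmt xor Stmt ⇒ p xor Stmt ⇒ p xor p

p xor p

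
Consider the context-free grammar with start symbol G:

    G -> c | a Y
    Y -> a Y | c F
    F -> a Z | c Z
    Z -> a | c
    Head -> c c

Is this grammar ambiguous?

(Head is unreachable from G, so its rules don't affect L(G).) The reachable rules are right-linear with at most one rule per (nonterminal, next-terminal) pair. Each input token forces the next rule, so parsing is deterministic.

Unambiguous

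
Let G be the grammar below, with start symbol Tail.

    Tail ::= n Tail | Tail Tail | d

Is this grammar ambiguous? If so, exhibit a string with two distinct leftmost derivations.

Ambiguous

Witness: d d d

Derivation 1: Tail ⇒ Tail Tail ⇒ Tail Tail Tail ⇒ d Tail Tail ⇒ d d Tail ⇒ d d d
Derivation 2: Tail ⇒ Tail Tail ⇒ d Tail ⇒ d Tail Tail ⇒ d d Tail ⇒ d d d

Two distinct leftmost derivations for the same string.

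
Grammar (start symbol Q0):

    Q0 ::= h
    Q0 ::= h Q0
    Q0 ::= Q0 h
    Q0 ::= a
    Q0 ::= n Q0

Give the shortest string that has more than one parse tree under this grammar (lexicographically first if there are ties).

length 1: no string has ≥2 trees
length 2: h h has 2 parse trees

Two derivations of h h:
  Q0 ⇒ h Q0 ⇒ h h
  Q0 ⇒ Q0 h ⇒ h h

h h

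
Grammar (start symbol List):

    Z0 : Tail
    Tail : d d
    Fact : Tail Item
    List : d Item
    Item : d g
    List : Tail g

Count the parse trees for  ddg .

2

Parse trees for ddg:
  [List d [Item d g]]
  [List [Tail d d] g]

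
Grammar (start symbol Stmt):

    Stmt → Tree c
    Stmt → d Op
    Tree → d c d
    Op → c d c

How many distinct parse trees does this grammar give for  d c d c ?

Parse trees for d c d c:
  [Stmt [Tree d c d] c]
  [Stmt d [Op c d c]]

2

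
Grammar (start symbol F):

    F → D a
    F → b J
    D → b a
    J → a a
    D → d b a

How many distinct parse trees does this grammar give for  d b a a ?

Parse trees for d b a a:
  [F [D d b a] a]

1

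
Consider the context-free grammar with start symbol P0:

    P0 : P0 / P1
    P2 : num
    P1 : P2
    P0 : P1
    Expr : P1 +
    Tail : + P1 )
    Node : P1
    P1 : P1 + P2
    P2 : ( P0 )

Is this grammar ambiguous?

Unambiguous

(Node, Expr, Tail are unreachable from P0, so their rules don't affect L(P0).) This is a standard precedence ladder (P0 over P1 over P2), with each level left-recursive on its own operator ('/' at P0, '+' at P1). That structure is LR(1), hence unambiguous.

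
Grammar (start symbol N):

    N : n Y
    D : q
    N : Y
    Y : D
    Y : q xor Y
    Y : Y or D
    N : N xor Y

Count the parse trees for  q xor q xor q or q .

Parse trees for q xor q xor q or q:
  [N [Y q xor [Y q xor [Y [Y [D q]] or [D q]]]]]
  [N [Y q xor [Y [Y q xor [Y [D q]]] or [D q]]]]
  [N [Y [Y q xor [Y q xor [Y [D q]]]] or [D q]]]
  [N [N [Y [D q]]] xor [Y q xor [Y [Y [D q]] or [D q]]]]
  [N [N [Y [D q]]] xor [Y [Y q xor [Y [D q]]] or [D q]]]
  [N [N [Y q xor [Y [D q]]]] xor [Y [Y [D q]] or [D q]]]
  [N [N [N [Y [D q]]] xor [Y [D q]]] xor [Y [Y [D q]] or [D q]]]

7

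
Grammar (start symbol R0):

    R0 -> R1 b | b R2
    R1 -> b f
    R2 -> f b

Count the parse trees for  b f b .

2

Parse trees for b f b:
  [R0 [R1 b f] b]
  [R0 b [R2 f b]]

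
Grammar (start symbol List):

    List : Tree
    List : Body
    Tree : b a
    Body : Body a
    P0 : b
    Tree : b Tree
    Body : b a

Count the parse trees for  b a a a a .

Parse trees for b a a a a:
  [List [Body [Body [Body [Body b a] a] a] a]]

1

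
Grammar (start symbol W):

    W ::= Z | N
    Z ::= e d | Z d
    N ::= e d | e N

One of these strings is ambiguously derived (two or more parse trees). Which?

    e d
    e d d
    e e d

e d: 2 trees
e d d: 1 tree
e e d: 1 tree

e d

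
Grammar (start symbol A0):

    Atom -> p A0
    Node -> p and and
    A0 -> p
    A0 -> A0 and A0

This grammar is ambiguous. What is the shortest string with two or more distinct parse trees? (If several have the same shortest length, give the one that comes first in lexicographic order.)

length 1: no string has ≥2 trees
length 3: no string has ≥2 trees
length 5: p and p and p has 2 parse trees

Two derivations of p and p and p:
  A0 ⇒ A0 and A0 ⇒ p and A0 ⇒ p and A0 and A0 ⇒ p and p and A0 ⇒ p and p and p
  A0 ⇒ A0 and A0 ⇒ A0 and A0 and A0 ⇒ p and A0 and A0 ⇒ p and p and A0 ⇒ p and p and p

p and p and p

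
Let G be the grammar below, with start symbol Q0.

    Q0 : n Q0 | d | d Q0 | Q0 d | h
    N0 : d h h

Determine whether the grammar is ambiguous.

Ambiguous

Witness: d d

Derivation 1: Q0 ⇒ d Q0 ⇒ d d
Derivation 2: Q0 ⇒ Q0 d ⇒ d d

Two distinct leftmost derivations for the same string.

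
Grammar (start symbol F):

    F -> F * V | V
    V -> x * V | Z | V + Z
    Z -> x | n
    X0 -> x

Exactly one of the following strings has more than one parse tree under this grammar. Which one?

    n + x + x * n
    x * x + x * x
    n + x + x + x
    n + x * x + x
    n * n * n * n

n + x + x * n: 1 tree
x * x + x * x: 3 trees
n + x + x + x: 1 tree
n + x * x + x: 1 tree
n * n * n * n: 1 tree

x * x + x * x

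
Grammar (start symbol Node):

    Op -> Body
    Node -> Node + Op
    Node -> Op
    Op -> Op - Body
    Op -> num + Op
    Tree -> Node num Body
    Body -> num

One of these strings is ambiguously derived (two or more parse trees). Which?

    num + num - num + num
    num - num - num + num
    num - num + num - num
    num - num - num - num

num + num - num + num

num + num - num + num: 3 trees
num - num - num + num: 1 tree
num - num + num - num: 1 tree
num - num - num - num: 1 tree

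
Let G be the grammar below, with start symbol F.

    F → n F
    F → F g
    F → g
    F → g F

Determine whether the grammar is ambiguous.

Ambiguous

Witness: g g

Derivation 1: F ⇒ F g ⇒ g g
Derivation 2: F ⇒ g F ⇒ g g

Two distinct leftmost derivations for the same string.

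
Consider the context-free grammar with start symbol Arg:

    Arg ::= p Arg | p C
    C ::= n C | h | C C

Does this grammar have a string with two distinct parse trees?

Ambiguous

Witness: p h h h

Derivation 1: Arg ⇒ p C ⇒ p C C ⇒ p h C ⇒ p h C C ⇒ p h h C ⇒ p h h h
Derivation 2: Arg ⇒ p C ⇒ p C C ⇒ p C C C ⇒ p h C C ⇒ p h h C ⇒ p h h h

Two distinct leftmost derivations for the same string.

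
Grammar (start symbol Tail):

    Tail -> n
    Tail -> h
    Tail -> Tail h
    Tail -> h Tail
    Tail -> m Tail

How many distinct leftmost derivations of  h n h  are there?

2

Parse trees for h n h:
  [Tail [Tail h [Tail n]] h]
  [Tail h [Tail [Tail n] h]]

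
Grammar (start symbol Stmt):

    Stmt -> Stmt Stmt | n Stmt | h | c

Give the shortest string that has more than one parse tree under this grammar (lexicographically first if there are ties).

length 1: no string has ≥2 trees
length 2: no string has ≥2 trees
length 3: c c c has 2 parse trees

Two derivations of c c c:
  Stmt ⇒ Stmt Stmt ⇒ Stmt Stmt Stmt ⇒ c Stmt Stmt ⇒ c c Stmt ⇒ c c c
  Stmt ⇒ Stmt Stmt ⇒ c Stmt ⇒ c Stmt Stmt ⇒ c c Stmt ⇒ c c c

c c c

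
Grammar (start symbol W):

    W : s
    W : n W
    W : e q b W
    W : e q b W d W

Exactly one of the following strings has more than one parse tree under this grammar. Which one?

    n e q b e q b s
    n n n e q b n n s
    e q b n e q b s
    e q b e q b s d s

e q b e q b s d s

n e q b e q b s: 1 tree
n n n e q b n n s: 1 tree
e q b n e q b s: 1 tree
e q b e q b s d s: 2 trees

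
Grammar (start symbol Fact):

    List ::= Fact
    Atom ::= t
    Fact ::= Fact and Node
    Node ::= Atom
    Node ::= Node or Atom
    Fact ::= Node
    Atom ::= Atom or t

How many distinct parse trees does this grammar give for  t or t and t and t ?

2

Parse trees for t or t and t and t:
  [Fact [Fact [Fact [Node [Atom [Atom t] or t]]] and [Node [Atom t]]] and [Node [Atom t]]]
  [Fact [Fact [Fact [Node [Node [Atom t]] or [Atom t]]] and [Node [Atom t]]] and [Node [Atom t]]]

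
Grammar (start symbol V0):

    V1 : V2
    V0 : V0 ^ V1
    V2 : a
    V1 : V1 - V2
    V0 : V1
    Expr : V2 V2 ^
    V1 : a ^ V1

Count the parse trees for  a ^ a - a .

Parse trees for a ^ a - a:
  [V0 [V0 [V1 [V2 a]]] ^ [V1 [V1 [V2 a]] - [V2 a]]]
  [V0 [V1 [V1 a ^ [V1 [V2 a]]] - [V2 a]]]
  [V0 [V1 a ^ [V1 [V1 [V2 a]] - [V2 a]]]]

3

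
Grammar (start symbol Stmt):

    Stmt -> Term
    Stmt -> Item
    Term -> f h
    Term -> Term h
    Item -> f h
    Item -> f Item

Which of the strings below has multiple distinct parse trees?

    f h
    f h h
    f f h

f h: 2 trees
f h h: 1 tree
f f h: 1 tree

f h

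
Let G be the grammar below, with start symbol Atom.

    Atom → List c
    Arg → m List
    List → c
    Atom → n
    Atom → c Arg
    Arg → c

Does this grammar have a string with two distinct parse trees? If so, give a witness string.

Ambiguous

Witness: c c

Derivation 1: Atom ⇒ List c ⇒ c c
Derivation 2: Atom ⇒ c Arg ⇒ c c

Two distinct leftmost derivations for the same string.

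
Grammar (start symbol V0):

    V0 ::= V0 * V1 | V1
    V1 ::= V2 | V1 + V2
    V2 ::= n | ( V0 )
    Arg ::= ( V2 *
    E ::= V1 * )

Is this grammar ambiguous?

Unambiguous

(Arg, E are unreachable from V0, so their rules don't affect L(V0).) The grammar is stratified — V0 handles '*' (left-recursive), V1 handles '+', V2 atoms. Each operator has a fixed associativity and precedence level, so every string has one parse.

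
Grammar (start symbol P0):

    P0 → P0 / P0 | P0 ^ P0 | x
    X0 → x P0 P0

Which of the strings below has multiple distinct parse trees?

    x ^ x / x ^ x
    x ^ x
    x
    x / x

x ^ x / x ^ x: 5 trees
x ^ x: 1 tree
x: 1 tree
x / x: 1 tree

x ^ x / x ^ x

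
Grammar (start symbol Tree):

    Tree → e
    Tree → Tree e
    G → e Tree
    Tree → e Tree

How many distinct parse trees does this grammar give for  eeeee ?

16

Parse trees for eeeee (showing first 6 of 16):
  [Tree [Tree [Tree [Tree [Tree e] e] e] e] e]
  [Tree [Tree [Tree [Tree e [Tree e]] e] e] e]
  [Tree [Tree [Tree e [Tree [Tree e] e]] e] e]
  [Tree [Tree [Tree e [Tree e [Tree e]]] e] e]
  [Tree [Tree e [Tree [Tree [Tree e] e] e]] e]
  [Tree [Tree e [Tree [Tree e [Tree e]] e]] e]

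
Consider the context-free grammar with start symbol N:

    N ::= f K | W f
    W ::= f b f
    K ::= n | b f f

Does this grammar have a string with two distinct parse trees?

Ambiguous

Witness: f b f f

Derivation 1: N ⇒ f K ⇒ f b f f
Derivation 2: N ⇒ W f ⇒ f b f f

Two distinct leftmost derivations for the same string.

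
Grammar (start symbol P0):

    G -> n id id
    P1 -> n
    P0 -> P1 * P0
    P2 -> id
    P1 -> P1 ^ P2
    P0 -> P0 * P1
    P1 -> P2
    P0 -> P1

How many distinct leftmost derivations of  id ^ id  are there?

Parse trees for id ^ id:
  [P0 [P1 [P1 [P2 id]] ^ [P2 id]]]

1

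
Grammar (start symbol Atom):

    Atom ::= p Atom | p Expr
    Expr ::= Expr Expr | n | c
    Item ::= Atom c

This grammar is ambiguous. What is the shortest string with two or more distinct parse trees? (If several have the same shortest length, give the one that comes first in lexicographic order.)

length 2: no string has ≥2 trees
length 3: no string has ≥2 trees
length 4: p c c c has 2 parse trees

Two derivations of p c c c:
  Atom ⇒ p Expr ⇒ p Expr Expr ⇒ p Expr Expr Expr ⇒ p c Expr Expr ⇒ p c c Expr ⇒ p c c c
  Atom ⇒ p Expr ⇒ p Expr Expr ⇒ p c Expr ⇒ p c Expr Expr ⇒ p c c Expr ⇒ p c c c

p c c c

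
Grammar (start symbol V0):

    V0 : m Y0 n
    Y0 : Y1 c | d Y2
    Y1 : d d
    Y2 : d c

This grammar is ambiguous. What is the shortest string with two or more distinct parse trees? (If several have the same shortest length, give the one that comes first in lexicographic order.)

length 5: m d d c n has 2 parse trees

Two derivations of m d d c n:
  V0 ⇒ m Y0 n ⇒ m Y1 c n ⇒ m d d c n
  V0 ⇒ m Y0 n ⇒ m d Y2 n ⇒ m d d c n

m d d c n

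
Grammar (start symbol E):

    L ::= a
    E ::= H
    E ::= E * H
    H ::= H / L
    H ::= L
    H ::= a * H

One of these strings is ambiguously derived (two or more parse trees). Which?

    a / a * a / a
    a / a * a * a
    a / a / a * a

a / a * a * a

a / a * a / a: 1 tree
a / a * a * a: 2 trees
a / a / a * a: 1 tree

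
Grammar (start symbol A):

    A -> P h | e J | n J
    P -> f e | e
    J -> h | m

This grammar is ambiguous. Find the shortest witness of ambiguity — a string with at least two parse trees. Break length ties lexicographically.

length 2: e h has 2 parse trees

Two derivations of e h:
  A ⇒ P h ⇒ e h
  A ⇒ e J ⇒ e h

e h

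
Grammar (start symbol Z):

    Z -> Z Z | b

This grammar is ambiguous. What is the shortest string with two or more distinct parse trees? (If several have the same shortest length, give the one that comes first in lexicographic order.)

b b b

length 1: no string has ≥2 trees
length 2: no string has ≥2 trees
length 3: b b b has 2 parse trees

Two derivations of b b b:
  Z ⇒ Z Z ⇒ Z Z Z ⇒ b Z Z ⇒ b b Z ⇒ b b b
  Z ⇒ Z Z ⇒ b Z ⇒ b Z Z ⇒ b b Z ⇒ b b b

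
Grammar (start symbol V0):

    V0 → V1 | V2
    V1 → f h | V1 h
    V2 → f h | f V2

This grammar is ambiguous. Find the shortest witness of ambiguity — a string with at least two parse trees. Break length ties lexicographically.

f h

length 2: f h has 2 parse trees

Two derivations of f h:
  V0 ⇒ V1 ⇒ f h
  V0 ⇒ V2 ⇒ f h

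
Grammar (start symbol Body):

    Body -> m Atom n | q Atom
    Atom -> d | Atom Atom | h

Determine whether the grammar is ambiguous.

Witness: q d d d

Derivation 1: Body ⇒ q Atom ⇒ q Atom Atom ⇒ q d Atom ⇒ q d Atom Atom ⇒ q d d Atom ⇒ q d d d
Derivation 2: Body ⇒ q Atom ⇒ q Atom Atom ⇒ q Atom Atom Atom ⇒ q d Atom Atom ⇒ q d d Atom ⇒ q d d d

Two distinct leftmost derivations for the same string.

Ambiguous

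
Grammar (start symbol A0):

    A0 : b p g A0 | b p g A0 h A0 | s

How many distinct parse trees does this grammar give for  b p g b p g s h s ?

Parse trees for b p g b p g s h s:
  [A0 b p g [A0 b p g [A0 s] h [A0 s]]]
  [A0 b p g [A0 b p g [A0 s]] h [A0 s]]

2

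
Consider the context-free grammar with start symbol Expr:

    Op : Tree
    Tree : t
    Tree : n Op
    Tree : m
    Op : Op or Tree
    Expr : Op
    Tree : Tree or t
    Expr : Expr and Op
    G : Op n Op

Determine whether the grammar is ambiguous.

Ambiguous

Witness: m or t

Derivation 1: Expr ⇒ Op ⇒ Tree ⇒ Tree or t ⇒ m or t
Derivation 2: Expr ⇒ Op ⇒ Op or Tree ⇒ Tree or Tree ⇒ m or Tree ⇒ m or t

Two distinct leftmost derivations for the same string.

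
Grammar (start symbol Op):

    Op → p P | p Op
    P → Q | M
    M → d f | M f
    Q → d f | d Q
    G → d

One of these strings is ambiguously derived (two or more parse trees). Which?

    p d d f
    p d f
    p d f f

p d f

p d d f: 1 tree
p d f: 2 trees
p d f f: 1 tree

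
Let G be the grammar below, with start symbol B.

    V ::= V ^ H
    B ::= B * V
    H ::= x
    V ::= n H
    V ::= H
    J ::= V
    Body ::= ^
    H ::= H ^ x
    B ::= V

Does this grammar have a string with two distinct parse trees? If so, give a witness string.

Witness: x ^ x

Derivation 1: B ⇒ V ⇒ V ^ H ⇒ H ^ H ⇒ x ^ H ⇒ x ^ x
Derivation 2: B ⇒ V ⇒ H ⇒ H ^ x ⇒ x ^ x

Two distinct leftmost derivations for the same string.

Ambiguous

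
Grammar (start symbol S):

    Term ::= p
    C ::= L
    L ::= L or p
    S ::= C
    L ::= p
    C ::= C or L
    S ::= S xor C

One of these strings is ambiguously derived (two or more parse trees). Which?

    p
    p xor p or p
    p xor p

p: 1 tree
p xor p or p: 2 trees
p xor p: 1 tree

p xor p or p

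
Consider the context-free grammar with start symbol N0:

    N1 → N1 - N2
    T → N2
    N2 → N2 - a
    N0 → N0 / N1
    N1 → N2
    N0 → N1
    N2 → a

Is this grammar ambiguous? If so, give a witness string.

Witness: a - a

Derivation 1: N0 ⇒ N1 ⇒ N1 - N2 ⇒ N2 - N2 ⇒ a - N2 ⇒ a - a
Derivation 2: N0 ⇒ N1 ⇒ N2 ⇒ N2 - a ⇒ a - a

Two distinct leftmost derivations for the same string.

Ambiguous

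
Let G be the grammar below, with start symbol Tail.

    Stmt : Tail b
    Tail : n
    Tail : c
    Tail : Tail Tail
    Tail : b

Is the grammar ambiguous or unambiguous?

Ambiguous

Witness: b b b

Derivation 1: Tail ⇒ Tail Tail ⇒ Tail Tail Tail ⇒ b Tail Tail ⇒ b b Tail ⇒ b b b
Derivation 2: Tail ⇒ Tail Tail ⇒ b Tail ⇒ b Tail Tail ⇒ b b Tail ⇒ b b b

Two distinct leftmost derivations for the same string.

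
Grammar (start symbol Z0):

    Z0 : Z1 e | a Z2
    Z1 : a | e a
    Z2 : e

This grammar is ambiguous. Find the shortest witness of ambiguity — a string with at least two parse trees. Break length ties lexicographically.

length 2: a e has 2 parse trees

Two derivations of a e:
  Z0 ⇒ Z1 e ⇒ a e
  Z0 ⇒ a Z2 ⇒ a e

a e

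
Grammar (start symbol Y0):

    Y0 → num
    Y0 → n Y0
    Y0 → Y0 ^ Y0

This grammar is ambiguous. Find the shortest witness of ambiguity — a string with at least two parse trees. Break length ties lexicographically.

n num ^ num

length 1: no string has ≥2 trees
length 2: no string has ≥2 trees
length 3: no string has ≥2 trees
length 4: n num ^ num has 2 parse trees

Two derivations of n num ^ num:
  Y0 ⇒ n Y0 ⇒ n Y0 ^ Y0 ⇒ n num ^ Y0 ⇒ n num ^ num
  Y0 ⇒ Y0 ^ Y0 ⇒ n Y0 ^ Y0 ⇒ n num ^ Y0 ⇒ n num ^ num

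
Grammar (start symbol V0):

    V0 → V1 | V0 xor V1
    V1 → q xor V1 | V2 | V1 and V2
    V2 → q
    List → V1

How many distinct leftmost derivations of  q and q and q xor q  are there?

Parse trees for q and q and q xor q:
  [V0 [V0 [V1 [V1 [V1 [V2 q]] and [V2 q]] and [V2 q]]] xor [V1 [V2 q]]]

1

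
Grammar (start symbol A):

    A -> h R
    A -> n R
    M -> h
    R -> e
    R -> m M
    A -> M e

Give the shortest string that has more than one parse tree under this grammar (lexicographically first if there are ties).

length 2: h e has 2 parse trees

Two derivations of h e:
  A ⇒ h R ⇒ h e
  A ⇒ M e ⇒ h e

h e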